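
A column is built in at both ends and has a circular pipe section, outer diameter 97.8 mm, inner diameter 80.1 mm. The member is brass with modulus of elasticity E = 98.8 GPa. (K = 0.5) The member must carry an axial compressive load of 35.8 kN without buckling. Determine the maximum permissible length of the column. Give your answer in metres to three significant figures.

L_max ≈ 16.4 m

d_o = 97.8 mm, d_i = 80.1 mm
I = π(d_o⁴ − d_i⁴)/64 = π(97.8⁴ − 80.10⁴)/64 = 2.470×10^6 mm⁴
I = 2.470×10^-6 m⁴
At the buckling limit P_cr = P = 3.580×10^4 N
From P_cr = π²EI/(K·L)²:  L = (1/K)·√(π²EI/P_cr) = (1/0.5)·√(π²×9.88×10^10×2.470×10^-6/3.580×10^4)
L = 16.4 m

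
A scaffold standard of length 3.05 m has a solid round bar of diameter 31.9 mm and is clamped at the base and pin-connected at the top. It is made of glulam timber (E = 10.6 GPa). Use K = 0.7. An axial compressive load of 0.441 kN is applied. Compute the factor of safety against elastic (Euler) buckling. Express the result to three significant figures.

I = πd⁴/64 = π×31.9⁴/64 = 5.083×10^4 mm⁴
I = 5.083×10^4 mm⁴ = 5.083×10^-8 m⁴
Effective length L_e = K·L = 0.7 × 3.05 = 2.135 m
P_cr = π²EI / L_e² = π² × 10.6×10⁹ × 5.083×10^-8 / 2.135² = 1.167×10^3 N
Factor of safety n = P_cr / P = 1.1667 / 0.441 = 2.65

n ≈ 2.65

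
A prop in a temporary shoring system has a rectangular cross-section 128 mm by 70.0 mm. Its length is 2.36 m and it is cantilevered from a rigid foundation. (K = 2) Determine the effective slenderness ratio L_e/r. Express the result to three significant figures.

For a rectangle r_min = b/√12 = 70.0/√12 = 20.21 mm
L_e = K·L = 2 × 2.36 m = 4.720 m = 4720.0 mm
λ = L_e / r_min = 4720.0 / 20.21 = 234

λ ≈ 234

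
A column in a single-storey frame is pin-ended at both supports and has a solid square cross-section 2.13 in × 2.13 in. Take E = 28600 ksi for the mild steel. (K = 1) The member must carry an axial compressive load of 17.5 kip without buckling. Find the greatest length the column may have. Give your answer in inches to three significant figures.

L_max ≈ 166 in

I = a⁴/12 = 2.13⁴/12 = 1.715 in⁴
At the buckling limit P_cr = P = 1.750×10^4 lb
From P_cr = π²EI/(K·L)²:  L = (1/K)·√(π²EI/P_cr) = (1/1)·√(π²×2.86×10^7×1.715/1.750×10^4)
L = 166 in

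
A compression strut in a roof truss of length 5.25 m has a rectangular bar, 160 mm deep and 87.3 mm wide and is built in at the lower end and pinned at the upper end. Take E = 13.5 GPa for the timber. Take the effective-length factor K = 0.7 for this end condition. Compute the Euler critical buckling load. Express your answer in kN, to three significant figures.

P_cr ≈ 87.5 kN

Buckling occurs about the weak axis: I_min = h·b³/12 with b = 87.3 mm (the shorter side).
I_min = 160×87.3³/12 = 8.871×10^6 mm⁴
I = 8.871×10^6 mm⁴ = 8.871×10^-6 m⁴
Effective length L_e = K·L = 0.7 × 5.25 = 3.675 m
P_cr = π²EI / L_e² = π² × 13.5×10⁹ × 8.871×10^-6 / 3.675² = 8.752×10^4 N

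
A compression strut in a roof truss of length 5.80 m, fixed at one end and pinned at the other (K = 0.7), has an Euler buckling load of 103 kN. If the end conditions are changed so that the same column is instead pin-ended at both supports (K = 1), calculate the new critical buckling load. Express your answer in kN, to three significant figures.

P_cr ≈ 50.5 kN

P_cr ∝ 1/K², so P_cr,new = P_cr,old × (K_old/K_new)² = 103 × (0.7/1)²
= 103 × 0.4900 = 50.5 kN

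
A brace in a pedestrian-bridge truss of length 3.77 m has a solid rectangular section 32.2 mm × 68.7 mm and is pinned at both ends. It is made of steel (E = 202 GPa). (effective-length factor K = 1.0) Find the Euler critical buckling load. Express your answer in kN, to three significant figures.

P_cr ≈ 26.8 kN

Buckling occurs about the weak axis: I_min = h·b³/12 with b = 32.2 mm (the shorter side).
I_min = 68.7×32.2³/12 = 1.911×10^5 mm⁴
I = 1.911×10^5 mm⁴ = 1.911×10^-7 m⁴
Effective length L_e = K·L = 1 × 3.77 = 3.770 m
P_cr = π²EI / L_e² = π² × 202×10⁹ × 1.911×10^-7 / 3.770² = 2.681×10^4 N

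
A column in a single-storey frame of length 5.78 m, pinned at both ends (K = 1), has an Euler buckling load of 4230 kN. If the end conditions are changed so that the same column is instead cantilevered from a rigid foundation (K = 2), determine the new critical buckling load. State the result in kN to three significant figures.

P_cr ≈ 1060 kN

P_cr ∝ 1/K², so P_cr,new = P_cr,old × (K_old/K_new)² = 4230 × (1/2)²
= 4230 × 0.2500 = 1060 kN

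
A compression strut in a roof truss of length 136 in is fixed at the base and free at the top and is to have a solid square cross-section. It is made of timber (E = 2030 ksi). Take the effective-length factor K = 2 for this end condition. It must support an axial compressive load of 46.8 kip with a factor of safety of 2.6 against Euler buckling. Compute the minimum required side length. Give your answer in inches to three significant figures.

Required P_cr = n·P = 2.6 × 46.8 = 121.7 kip
L_e = K·L = 2 × 136 = 272.0 in
Required I = P_cr·L_e²/(π²E) = 1.217×10^5 × 272.0² / (π² × 2.03×10^6) = 449.3 in⁴
Solid square: I = a⁴/12  ⇒  a = (12I)^(1/4) = (12×449.3)^(1/4) = 8.57 in

a ≈ 8.57 in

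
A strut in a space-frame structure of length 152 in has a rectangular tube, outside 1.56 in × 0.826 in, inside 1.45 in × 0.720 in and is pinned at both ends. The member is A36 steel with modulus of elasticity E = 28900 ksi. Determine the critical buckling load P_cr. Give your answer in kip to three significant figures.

P_cr ≈ 0.348 kip

Weak-axis I_min = (h_o·b_o³ − h_i·b_i³)/12 with b_o = 0.826, b_i = 0.7200 in (shorter outer/inner sides).
I_min = (1.56×0.826³ − 1.450×0.7200³)/12 = 2.816×10^-2 in⁴
Effective length L_e = K·L = 1 × 152 = 152.0 in
P_cr = π²EI / L_e² = π² × 28900×10³ × 2.816×10^-2 / 152.0² = 347.7 lb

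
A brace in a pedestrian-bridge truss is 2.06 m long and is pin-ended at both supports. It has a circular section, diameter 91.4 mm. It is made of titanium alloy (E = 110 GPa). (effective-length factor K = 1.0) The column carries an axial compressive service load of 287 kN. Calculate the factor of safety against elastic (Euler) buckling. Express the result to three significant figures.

n ≈ 3.05

I = πd⁴/64 = π×91.4⁴/64 = 3.426×10^6 mm⁴
I = 3.426×10^6 mm⁴ = 3.426×10^-6 m⁴
Effective length L_e = K·L = 1 × 2.06 = 2.060 m
P_cr = π²EI / L_e² = π² × 110×10⁹ × 3.426×10^-6 / 2.060² = 8.764×10^5 N
Factor of safety n = P_cr / P = 876.42 / 287 = 3.05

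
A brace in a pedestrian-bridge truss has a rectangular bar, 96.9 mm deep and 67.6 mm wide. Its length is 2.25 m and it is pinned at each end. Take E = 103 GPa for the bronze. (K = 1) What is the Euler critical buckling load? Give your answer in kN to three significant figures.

Buckling occurs about the weak axis: I_min = h·b³/12 with b = 67.6 mm (the shorter side).
I_min = 96.9×67.6³/12 = 2.494×10^6 mm⁴
I = 2.494×10^6 mm⁴ = 2.494×10^-6 m⁴
Effective length L_e = K·L = 1 × 2.25 = 2.250 m
P_cr = π²EI / L_e² = π² × 103×10⁹ × 2.494×10^-6 / 2.250² = 5.009×10^5 N

P_cr ≈ 501 kN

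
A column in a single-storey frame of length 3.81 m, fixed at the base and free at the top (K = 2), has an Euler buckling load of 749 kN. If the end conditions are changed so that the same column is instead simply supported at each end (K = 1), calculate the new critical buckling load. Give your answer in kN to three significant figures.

P_cr ≈ 3000 kN

P_cr ∝ 1/K², so P_cr,new = P_cr,old × (K_old/K_new)² = 749 × (2/1)²
= 749 × 4.000 = 3000 kN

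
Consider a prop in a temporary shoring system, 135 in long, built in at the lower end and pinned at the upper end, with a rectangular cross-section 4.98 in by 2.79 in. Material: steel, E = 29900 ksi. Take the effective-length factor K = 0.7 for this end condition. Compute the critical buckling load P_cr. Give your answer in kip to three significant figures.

P_cr ≈ 298 kip

Buckling occurs about the weak axis: I_min = h·b³/12 with b = 2.79 in (the shorter side).
I_min = 4.98×2.79³/12 = 9.013 in⁴
Effective length L_e = K·L = 0.7 × 135 = 94.50 in
P_cr = π²EI / L_e² = π² × 29900×10³ × 9.013 / 94.50² = 2.978×10^5 lb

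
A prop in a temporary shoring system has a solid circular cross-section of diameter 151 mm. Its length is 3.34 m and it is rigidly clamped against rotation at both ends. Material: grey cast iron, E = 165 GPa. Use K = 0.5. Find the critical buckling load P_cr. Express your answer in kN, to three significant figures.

I = πd⁴/64 = π×151⁴/64 = 2.552×10^7 mm⁴
I = 2.552×10^7 mm⁴ = 2.552×10^-5 m⁴
Effective length L_e = K·L = 0.5 × 3.34 = 1.670 m
P_cr = π²EI / L_e² = π² × 165×10⁹ × 2.552×10^-5 / 1.670² = 1.490×10^7 N

P_cr ≈ 14900 kN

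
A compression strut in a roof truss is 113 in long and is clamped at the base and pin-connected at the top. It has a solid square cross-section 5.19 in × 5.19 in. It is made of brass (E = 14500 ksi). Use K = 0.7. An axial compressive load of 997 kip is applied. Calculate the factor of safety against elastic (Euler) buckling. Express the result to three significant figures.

n ≈ 1.39

I = a⁴/12 = 5.19⁴/12 = 60.46 in⁴
Effective length L_e = K·L = 0.7 × 113 = 79.10 in
P_cr = π²EI / L_e² = π² × 14500×10³ × 60.46 / 79.10² = 1.383×10^6 lb
Factor of safety n = P_cr / P = 1382.9 / 997 = 1.39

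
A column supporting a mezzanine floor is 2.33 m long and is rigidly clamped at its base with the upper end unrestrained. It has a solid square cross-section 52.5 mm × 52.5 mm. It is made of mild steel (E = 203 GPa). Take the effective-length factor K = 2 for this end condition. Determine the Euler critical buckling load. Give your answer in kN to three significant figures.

P_cr ≈ 58.4 kN

I = a⁴/12 = 52.5⁴/12 = 6.331×10^5 mm⁴
I = 6.331×10^5 mm⁴ = 6.331×10^-7 m⁴
Effective length L_e = K·L = 2 × 2.33 = 4.660 m
P_cr = π²EI / L_e² = π² × 203×10⁹ × 6.331×10^-7 / 4.660² = 5.841×10^4 N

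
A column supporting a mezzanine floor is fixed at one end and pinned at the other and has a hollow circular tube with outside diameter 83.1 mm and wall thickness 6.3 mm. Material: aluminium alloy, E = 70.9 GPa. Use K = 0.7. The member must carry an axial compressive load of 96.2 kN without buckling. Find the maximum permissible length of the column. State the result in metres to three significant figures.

L_max ≈ 4.09 m

Inner diameter d_i = 83.1 − 2×6.3 = 70.50 mm
I = π(d_o⁴ − d_i⁴)/64 = π(83.1⁴ − 70.50⁴)/64 = 1.128×10^6 mm⁴
I = 1.128×10^-6 m⁴
At the buckling limit P_cr = P = 9.620×10^4 N
From P_cr = π²EI/(K·L)²:  L = (1/K)·√(π²EI/P_cr) = (1/0.7)·√(π²×7.09×10^10×1.128×10^-6/9.620×10^4)
L = 4.09 m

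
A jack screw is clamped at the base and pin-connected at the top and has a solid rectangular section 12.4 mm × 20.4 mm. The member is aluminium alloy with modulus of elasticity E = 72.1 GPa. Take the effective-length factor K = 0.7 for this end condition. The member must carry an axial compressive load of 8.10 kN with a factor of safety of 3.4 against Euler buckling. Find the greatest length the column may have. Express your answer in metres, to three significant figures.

Buckling occurs about the weak axis: I_min = h·b³/12 with b = 12.4 mm (the shorter side).
I_min = 20.4×12.4³/12 = 3.241×10^3 mm⁴
I = 3.241×10^-9 m⁴
Required critical load P_cr = n·P = 3.4 × 8.10 = 27.54 kN = 2.754×10^4 N
From P_cr = π²EI/(K·L)²:  L = (1/K)·√(π²EI/P_cr) = (1/0.7)·√(π²×7.21×10^10×3.241×10^-9/2.754×10^4)
L = 0.413 m

L_max ≈ 0.413 m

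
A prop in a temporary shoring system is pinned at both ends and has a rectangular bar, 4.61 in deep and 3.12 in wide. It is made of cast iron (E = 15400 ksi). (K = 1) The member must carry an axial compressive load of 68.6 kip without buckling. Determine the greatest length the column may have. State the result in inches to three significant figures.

L_max ≈ 161 in

Buckling occurs about the weak axis: I_min = h·b³/12 with b = 3.12 in (the shorter side).
I_min = 4.61×3.12³/12 = 11.67 in⁴
At the buckling limit P_cr = P = 6.860×10^4 lb
From P_cr = π²EI/(K·L)²:  L = (1/K)·√(π²EI/P_cr) = (1/1)·√(π²×1.54×10^7×11.67/6.860×10^4)
L = 161 in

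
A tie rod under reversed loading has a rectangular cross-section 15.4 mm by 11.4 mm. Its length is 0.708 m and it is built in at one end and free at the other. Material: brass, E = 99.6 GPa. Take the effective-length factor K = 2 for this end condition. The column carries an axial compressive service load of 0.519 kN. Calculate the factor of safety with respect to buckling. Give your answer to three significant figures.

Buckling occurs about the weak axis: I_min = h·b³/12 with b = 11.4 mm (the shorter side).
I_min = 15.4×11.4³/12 = 1.901×10^3 mm⁴
I = 1.901×10^3 mm⁴ = 1.901×10^-9 m⁴
Effective length L_e = K·L = 2 × 0.708 = 1.416 m
P_cr = π²EI / L_e² = π² × 99.6×10⁹ × 1.901×10^-9 / 1.416² = 932.2 N
Factor of safety n = P_cr / P = 0.93215 / 0.519 = 1.80

n ≈ 1.80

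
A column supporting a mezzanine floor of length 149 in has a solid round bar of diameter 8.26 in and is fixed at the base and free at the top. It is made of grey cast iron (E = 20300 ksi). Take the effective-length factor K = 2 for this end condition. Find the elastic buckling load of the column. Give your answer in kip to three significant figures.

P_cr ≈ 516 kip

I = πd⁴/64 = π×8.26⁴/64 = 228.5 in⁴
Effective length L_e = K·L = 2 × 149 = 298.0 in
P_cr = π²EI / L_e² = π² × 20300×10³ × 228.5 / 298.0² = 5.155×10^5 lb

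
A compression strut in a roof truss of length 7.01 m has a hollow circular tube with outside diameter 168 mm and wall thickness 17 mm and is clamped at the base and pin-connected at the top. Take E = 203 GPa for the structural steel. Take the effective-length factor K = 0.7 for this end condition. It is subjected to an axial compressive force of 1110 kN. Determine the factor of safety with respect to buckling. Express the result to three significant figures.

Inner diameter d_i = 168 − 2×17 = 134.0 mm
I = π(d_o⁴ − d_i⁴)/64 = π(168⁴ − 134.0⁴)/64 = 2.328×10^7 mm⁴
I = 2.328×10^7 mm⁴ = 2.328×10^-5 m⁴
Effective length L_e = K·L = 0.7 × 7.01 = 4.907 m
P_cr = π²EI / L_e² = π² × 203×10⁹ × 2.328×10^-5 / 4.907² = 1.937×10^6 N
Factor of safety n = P_cr / P = 1936.7 / 1110 = 1.74

n ≈ 1.74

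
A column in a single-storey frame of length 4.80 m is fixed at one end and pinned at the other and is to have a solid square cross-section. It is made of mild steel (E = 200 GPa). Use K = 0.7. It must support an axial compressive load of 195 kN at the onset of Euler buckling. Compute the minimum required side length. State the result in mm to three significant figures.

L_e = K·L = 0.7 × 4.80 = 3.360 m
Required I = P_cr·L_e²/(π²E) = 1.950×10^5 × 3.360² / (π² × 2.00×10^11) = 1.115×10^-6 m⁴
I_req = 1.115×10^6 mm⁴
Solid square: I = a⁴/12  ⇒  a = (12I)^(1/4) = (12×1.115×10^6)^(1/4) = 60.5 mm

a ≈ 60.5 mm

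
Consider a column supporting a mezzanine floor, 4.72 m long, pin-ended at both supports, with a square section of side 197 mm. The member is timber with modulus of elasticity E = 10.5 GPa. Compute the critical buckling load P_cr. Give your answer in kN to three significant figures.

I = a⁴/12 = 197⁴/12 = 1.255×10^8 mm⁴
I = 1.255×10^8 mm⁴ = 1.255×10^-4 m⁴
Effective length L_e = K·L = 1 × 4.72 = 4.720 m
P_cr = π²EI / L_e² = π² × 10.5×10⁹ × 1.255×10^-4 / 4.720² = 5.838×10^5 N

P_cr ≈ 584 kN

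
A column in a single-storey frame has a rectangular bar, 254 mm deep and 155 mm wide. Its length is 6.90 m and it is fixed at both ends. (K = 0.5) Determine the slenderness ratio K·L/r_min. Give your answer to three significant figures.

λ ≈ 77.1

For a rectangle r_min = b/√12 = 155/√12 = 44.74 mm
L_e = K·L = 0.5 × 6.90 m = 3.450 m = 3450.0 mm
λ = L_e / r_min = 3450.0 / 44.74 = 77.1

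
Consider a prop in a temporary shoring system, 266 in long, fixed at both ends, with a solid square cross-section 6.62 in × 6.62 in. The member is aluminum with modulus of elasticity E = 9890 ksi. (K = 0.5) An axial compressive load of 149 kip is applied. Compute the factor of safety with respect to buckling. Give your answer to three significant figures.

n ≈ 5.93

I = a⁴/12 = 6.62⁴/12 = 160.0 in⁴
Effective length L_e = K·L = 0.5 × 266 = 133.0 in
P_cr = π²EI / L_e² = π² × 9890×10³ × 160.0 / 133.0² = 8.832×10^5 lb
Factor of safety n = P_cr / P = 883.17 / 149 = 5.93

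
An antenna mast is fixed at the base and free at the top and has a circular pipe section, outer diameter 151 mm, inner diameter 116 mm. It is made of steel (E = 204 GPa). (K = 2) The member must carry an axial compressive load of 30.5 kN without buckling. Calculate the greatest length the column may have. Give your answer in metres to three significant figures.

d_o = 151 mm, d_i = 116 mm
I = π(d_o⁴ − d_i⁴)/64 = π(151⁴ − 116.0⁴)/64 = 1.663×10^7 mm⁴
I = 1.663×10^-5 m⁴
At the buckling limit P_cr = P = 3.050×10^4 N
From P_cr = π²EI/(K·L)²:  L = (1/K)·√(π²EI/P_cr) = (1/2)·√(π²×2.04×10^11×1.663×10^-5/3.050×10^4)
L = 16.6 m

L_max ≈ 16.6 m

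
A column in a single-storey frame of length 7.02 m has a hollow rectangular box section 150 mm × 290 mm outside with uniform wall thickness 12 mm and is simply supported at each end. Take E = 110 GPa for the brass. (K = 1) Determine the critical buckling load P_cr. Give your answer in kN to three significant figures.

P_cr ≈ 820 kN

Inner dimensions: h_i = 290 − 2×12 = 266.0 mm, b_i = 150 − 2×12 = 126.0 mm
Weak-axis I_min = (h_o·b_o³ − h_i·b_i³)/12 with b_o = 150, b_i = 126.0 mm (shorter outer/inner sides).
I_min = (290×150³ − 266.0×126.0³)/12 = 3.722×10^7 mm⁴
I = 3.722×10^7 mm⁴ = 3.722×10^-5 m⁴
Effective length L_e = K·L = 1 × 7.02 = 7.020 m
P_cr = π²EI / L_e² = π² × 110×10⁹ × 3.722×10^-5 / 7.020² = 8.200×10^5 N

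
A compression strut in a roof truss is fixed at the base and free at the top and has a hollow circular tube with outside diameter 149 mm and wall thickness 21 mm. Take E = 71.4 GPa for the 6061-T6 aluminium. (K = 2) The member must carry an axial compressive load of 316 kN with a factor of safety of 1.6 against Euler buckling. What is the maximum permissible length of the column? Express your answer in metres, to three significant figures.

L_max ≈ 2.49 m

Inner diameter d_i = 149 − 2×21 = 107.0 mm
I = π(d_o⁴ − d_i⁴)/64 = π(149⁴ − 107.0⁴)/64 = 1.776×10^7 mm⁴
I = 1.776×10^-5 m⁴
Required critical load P_cr = n·P = 1.6 × 316 = 505.6 kN = 5.056×10^5 N
From P_cr = π²EI/(K·L)²:  L = (1/K)·√(π²EI/P_cr) = (1/2)·√(π²×7.14×10^10×1.776×10^-5/5.056×10^5)
L = 2.49 m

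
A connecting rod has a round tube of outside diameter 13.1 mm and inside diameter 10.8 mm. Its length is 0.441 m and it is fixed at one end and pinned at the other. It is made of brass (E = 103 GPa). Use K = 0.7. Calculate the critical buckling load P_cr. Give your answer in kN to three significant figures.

d_o = 13.1 mm, d_i = 10.8 mm
I = π(d_o⁴ − d_i⁴)/64 = π(13.1⁴ − 10.80⁴)/64 = 777.8 mm⁴
I = 777.8 mm⁴ = 7.778×10^-10 m⁴
Effective length L_e = K·L = 0.7 × 0.441 = 0.3087 m
P_cr = π²EI / L_e² = π² × 103×10⁹ × 7.778×10^-10 / 0.3087² = 8.297×10^3 N

P_cr ≈ 8.30 kN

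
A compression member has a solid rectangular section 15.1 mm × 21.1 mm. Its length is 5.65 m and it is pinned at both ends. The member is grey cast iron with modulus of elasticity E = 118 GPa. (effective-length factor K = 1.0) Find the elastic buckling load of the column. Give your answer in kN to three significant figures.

Buckling occurs about the weak axis: I_min = h·b³/12 with b = 15.1 mm (the shorter side).
I_min = 21.1×15.1³/12 = 6.054×10^3 mm⁴
I = 6.054×10^3 mm⁴ = 6.054×10^-9 m⁴
Effective length L_e = K·L = 1 × 5.65 = 5.650 m
P_cr = π²EI / L_e² = π² × 118×10⁹ × 6.054×10^-9 / 5.650² = 220.9 N

P_cr ≈ 0.221 kN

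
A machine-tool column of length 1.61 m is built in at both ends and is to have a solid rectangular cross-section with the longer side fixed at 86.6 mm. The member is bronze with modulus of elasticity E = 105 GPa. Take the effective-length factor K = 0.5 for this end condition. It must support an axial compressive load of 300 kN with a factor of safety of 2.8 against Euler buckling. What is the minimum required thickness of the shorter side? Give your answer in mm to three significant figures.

b ≈ 41.8 mm

Required P_cr = n·P = 2.8 × 300 = 840.0 kN
L_e = K·L = 0.5 × 1.61 = 0.8050 m
Required I = P_cr·L_e²/(π²E) = 8.400×10^5 × 0.8050² / (π² × 1.05×10^11) = 5.253×10^-7 m⁴
I_req = 5.253×10^5 mm⁴
Rectangle, weak axis: I_min = h·b³/12 with h = 86.6 mm fixed  ⇒  b = (12I/h)^(1/3) = 41.8 mm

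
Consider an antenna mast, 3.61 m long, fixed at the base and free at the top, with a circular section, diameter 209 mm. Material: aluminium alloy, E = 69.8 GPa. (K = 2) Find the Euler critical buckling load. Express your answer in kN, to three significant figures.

I = πd⁴/64 = π×209⁴/64 = 9.366×10^7 mm⁴
I = 9.366×10^7 mm⁴ = 9.366×10^-5 m⁴
Effective length L_e = K·L = 2 × 3.61 = 7.220 m
P_cr = π²EI / L_e² = π² × 69.8×10⁹ × 9.366×10^-5 / 7.220² = 1.238×10^6 N

P_cr ≈ 1240 kN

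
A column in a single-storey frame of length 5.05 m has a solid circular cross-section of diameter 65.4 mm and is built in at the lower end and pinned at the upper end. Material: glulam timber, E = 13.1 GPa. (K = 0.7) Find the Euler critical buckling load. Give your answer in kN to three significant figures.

I = πd⁴/64 = π×65.4⁴/64 = 8.980×10^5 mm⁴
I = 8.980×10^5 mm⁴ = 8.980×10^-7 m⁴
Effective length L_e = K·L = 0.7 × 5.05 = 3.535 m
P_cr = π²EI / L_e² = π² × 13.1×10⁹ × 8.980×10^-7 / 3.535² = 9.291×10^3 N

P_cr ≈ 9.29 kN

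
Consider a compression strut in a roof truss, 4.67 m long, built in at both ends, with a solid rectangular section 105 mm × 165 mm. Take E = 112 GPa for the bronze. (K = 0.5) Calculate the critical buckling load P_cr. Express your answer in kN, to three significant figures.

Buckling occurs about the weak axis: I_min = h·b³/12 with b = 105 mm (the shorter side).
I_min = 165×105³/12 = 1.592×10^7 mm⁴
I = 1.592×10^7 mm⁴ = 1.592×10^-5 m⁴
Effective length L_e = K·L = 0.5 × 4.67 = 2.335 m
P_cr = π²EI / L_e² = π² × 112×10⁹ × 1.592×10^-5 / 2.335² = 3.227×10^6 N

P_cr ≈ 3230 kN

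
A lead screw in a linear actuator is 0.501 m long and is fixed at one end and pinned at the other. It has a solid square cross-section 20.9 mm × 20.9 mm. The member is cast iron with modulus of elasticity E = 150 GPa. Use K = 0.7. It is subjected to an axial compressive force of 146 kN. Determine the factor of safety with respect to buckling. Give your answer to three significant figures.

I = a⁴/12 = 20.9⁴/12 = 1.590×10^4 mm⁴
I = 1.590×10^4 mm⁴ = 1.590×10^-8 m⁴
Effective length L_e = K·L = 0.7 × 0.501 = 0.3507 m
P_cr = π²EI / L_e² = π² × 150×10⁹ × 1.590×10^-8 / 0.3507² = 1.914×10^5 N
Factor of safety n = P_cr / P = 191.39 / 146 = 1.31

n ≈ 1.31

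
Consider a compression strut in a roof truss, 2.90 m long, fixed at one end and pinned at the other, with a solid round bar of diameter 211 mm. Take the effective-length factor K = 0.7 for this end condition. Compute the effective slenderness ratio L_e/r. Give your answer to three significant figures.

λ ≈ 38.5

For a solid circle r = d/4 = 211/4 = 52.75 mm
L_e = K·L = 0.7 × 2.90 m = 2.030 m = 2030.0 mm
λ = L_e / r_min = 2030.0 / 52.75 = 38.5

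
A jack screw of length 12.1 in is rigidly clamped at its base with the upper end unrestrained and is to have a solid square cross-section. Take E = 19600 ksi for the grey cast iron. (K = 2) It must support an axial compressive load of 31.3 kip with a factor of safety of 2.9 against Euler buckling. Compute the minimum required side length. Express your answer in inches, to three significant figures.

a ≈ 1.35 in

Required P_cr = n·P = 2.9 × 31.3 = 90.77 kip
L_e = K·L = 2 × 12.1 = 24.20 in
Required I = P_cr·L_e²/(π²E) = 9.077×10^4 × 24.20² / (π² × 1.96×10^7) = 0.2748 in⁴
Solid square: I = a⁴/12  ⇒  a = (12I)^(1/4) = (12×0.2748)^(1/4) = 1.35 in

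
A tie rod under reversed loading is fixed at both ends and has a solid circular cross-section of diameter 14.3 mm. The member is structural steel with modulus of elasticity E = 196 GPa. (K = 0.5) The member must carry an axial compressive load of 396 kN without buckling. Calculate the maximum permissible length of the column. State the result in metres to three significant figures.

I = πd⁴/64 = π×14.3⁴/64 = 2.053×10^3 mm⁴
I = 2.053×10^-9 m⁴
At the buckling limit P_cr = P = 3.960×10^5 N
From P_cr = π²EI/(K·L)²:  L = (1/K)·√(π²EI/P_cr) = (1/0.5)·√(π²×1.96×10^11×2.053×10^-9/3.960×10^5)
L = 0.200 m

L_max ≈ 0.200 m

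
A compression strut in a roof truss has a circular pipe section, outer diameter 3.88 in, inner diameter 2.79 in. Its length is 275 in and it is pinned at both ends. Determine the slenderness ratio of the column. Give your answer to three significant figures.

λ ≈ 230

d_o = 3.88 in, d_i = 2.79 in
I = π(d_o⁴ − d_i⁴)/64 = π(3.88⁴ − 2.790⁴)/64 = 8.151 in⁴
A = 5.710 in²;  r_min = √(I/A) = √(8.151/5.710) = 1.195 in
L_e = K·L = 1 × 275 = 275.0 in
λ = L_e / r_min = 275.00 / 1.195 = 230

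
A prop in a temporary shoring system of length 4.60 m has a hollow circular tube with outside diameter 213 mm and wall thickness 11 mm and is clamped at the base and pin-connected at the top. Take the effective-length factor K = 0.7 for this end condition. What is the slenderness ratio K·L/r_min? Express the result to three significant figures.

λ ≈ 45.0

Inner diameter d_i = 213 − 2×11 = 191.0 mm
I = π(d_o⁴ − d_i⁴)/64 = π(213⁴ − 191.0⁴)/64 = 3.571×10^7 mm⁴
A = 6.981×10^3 mm²;  r_min = √(I/A) = √(3.571×10^7/6.981×10^3) = 71.52 mm
L_e = K·L = 0.7 × 4.60 m = 3.220 m = 3220.0 mm
λ = L_e / r_min = 3220.0 / 71.52 = 45.0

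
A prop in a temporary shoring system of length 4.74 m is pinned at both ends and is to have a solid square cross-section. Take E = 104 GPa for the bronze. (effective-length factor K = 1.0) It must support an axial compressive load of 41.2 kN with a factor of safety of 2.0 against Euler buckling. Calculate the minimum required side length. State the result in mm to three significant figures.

Required P_cr = n·P = 2.0 × 41.2 = 82.40 kN
L_e = K·L = 1 × 4.74 = 4.740 m
Required I = P_cr·L_e²/(π²E) = 8.240×10^4 × 4.740² / (π² × 1.04×10^11) = 1.804×10^-6 m⁴
I_req = 1.804×10^6 mm⁴
Solid square: I = a⁴/12  ⇒  a = (12I)^(1/4) = (12×1.804×10^6)^(1/4) = 68.2 mm

a ≈ 68.2 mm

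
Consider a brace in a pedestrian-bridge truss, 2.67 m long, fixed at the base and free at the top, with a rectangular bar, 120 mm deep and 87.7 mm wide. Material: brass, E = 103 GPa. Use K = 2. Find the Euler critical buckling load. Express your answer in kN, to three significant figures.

P_cr ≈ 240 kN

Buckling occurs about the weak axis: I_min = h·b³/12 with b = 87.7 mm (the shorter side).
I_min = 120×87.7³/12 = 6.745×10^6 mm⁴
I = 6.745×10^6 mm⁴ = 6.745×10^-6 m⁴
Effective length L_e = K·L = 2 × 2.67 = 5.340 m
P_cr = π²EI / L_e² = π² × 103×10⁹ × 6.745×10^-6 / 5.340² = 2.405×10^5 N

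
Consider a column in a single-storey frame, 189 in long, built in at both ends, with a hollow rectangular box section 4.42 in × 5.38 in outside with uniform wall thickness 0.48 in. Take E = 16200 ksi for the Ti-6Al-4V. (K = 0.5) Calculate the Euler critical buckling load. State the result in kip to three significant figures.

P_cr ≈ 420 kip

Inner dimensions: h_i = 5.38 − 2×0.48 = 4.420 in, b_i = 4.42 − 2×0.48 = 3.460 in
Weak-axis I_min = (h_o·b_o³ − h_i·b_i³)/12 with b_o = 4.42, b_i = 3.460 in (shorter outer/inner sides).
I_min = (5.38×4.42³ − 4.420×3.460³)/12 = 23.46 in⁴
Effective length L_e = K·L = 0.5 × 189 = 94.50 in
P_cr = π²EI / L_e² = π² × 16200×10³ × 23.46 / 94.50² = 4.200×10^5 lb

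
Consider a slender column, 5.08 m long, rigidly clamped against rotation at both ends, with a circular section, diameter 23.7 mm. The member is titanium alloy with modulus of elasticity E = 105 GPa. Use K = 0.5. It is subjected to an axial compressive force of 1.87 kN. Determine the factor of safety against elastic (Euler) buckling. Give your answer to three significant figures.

I = πd⁴/64 = π×23.7⁴/64 = 1.549×10^4 mm⁴
I = 1.549×10^4 mm⁴ = 1.549×10^-8 m⁴
Effective length L_e = K·L = 0.5 × 5.08 = 2.540 m
P_cr = π²EI / L_e² = π² × 105×10⁹ × 1.549×10^-8 / 2.540² = 2.488×10^3 N
Factor of safety n = P_cr / P = 2.4876 / 1.87 = 1.33

n ≈ 1.33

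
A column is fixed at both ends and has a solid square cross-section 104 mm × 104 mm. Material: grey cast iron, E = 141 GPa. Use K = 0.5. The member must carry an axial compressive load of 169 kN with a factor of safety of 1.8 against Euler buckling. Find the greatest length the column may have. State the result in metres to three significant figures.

I = a⁴/12 = 104⁴/12 = 9.749×10^6 mm⁴
I = 9.749×10^-6 m⁴
Required critical load P_cr = n·P = 1.8 × 169 = 304.2 kN = 3.042×10^5 N
From P_cr = π²EI/(K·L)²:  L = (1/K)·√(π²EI/P_cr) = (1/0.5)·√(π²×1.41×10^11×9.749×10^-6/3.042×10^5)
L = 13.4 m

L_max ≈ 13.4 m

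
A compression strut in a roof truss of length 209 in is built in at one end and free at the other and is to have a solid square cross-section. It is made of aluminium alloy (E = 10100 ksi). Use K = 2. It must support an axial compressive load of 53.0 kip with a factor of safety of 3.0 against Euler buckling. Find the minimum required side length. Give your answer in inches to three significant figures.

a ≈ 7.60 in

Required P_cr = n·P = 3.0 × 53.0 = 159.0 kip
L_e = K·L = 2 × 209 = 418.0 in
Required I = P_cr·L_e²/(π²E) = 1.590×10^5 × 418.0² / (π² × 1.01×10^7) = 278.7 in⁴
Solid square: I = a⁴/12  ⇒  a = (12I)^(1/4) = (12×278.7)^(1/4) = 7.60 in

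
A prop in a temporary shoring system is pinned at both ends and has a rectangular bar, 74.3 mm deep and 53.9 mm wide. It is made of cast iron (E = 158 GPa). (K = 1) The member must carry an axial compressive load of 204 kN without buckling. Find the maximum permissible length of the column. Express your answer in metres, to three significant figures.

Buckling occurs about the weak axis: I_min = h·b³/12 with b = 53.9 mm (the shorter side).
I_min = 74.3×53.9³/12 = 9.696×10^5 mm⁴
I = 9.696×10^-7 m⁴
At the buckling limit P_cr = P = 2.040×10^5 N
From P_cr = π²EI/(K·L)²:  L = (1/K)·√(π²EI/P_cr) = (1/1)·√(π²×1.58×10^11×9.696×10^-7/2.040×10^5)
L = 2.72 m

L_max ≈ 2.72 m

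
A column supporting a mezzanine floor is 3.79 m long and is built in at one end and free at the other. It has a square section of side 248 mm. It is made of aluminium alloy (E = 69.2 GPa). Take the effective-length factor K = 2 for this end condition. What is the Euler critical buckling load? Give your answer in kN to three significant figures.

I = a⁴/12 = 248⁴/12 = 3.152×10^8 mm⁴
I = 3.152×10^8 mm⁴ = 3.152×10^-4 m⁴
Effective length L_e = K·L = 2 × 3.79 = 7.580 m
P_cr = π²EI / L_e² = π² × 69.2×10⁹ × 3.152×10^-4 / 7.580² = 3.747×10^6 N

P_cr ≈ 3750 kN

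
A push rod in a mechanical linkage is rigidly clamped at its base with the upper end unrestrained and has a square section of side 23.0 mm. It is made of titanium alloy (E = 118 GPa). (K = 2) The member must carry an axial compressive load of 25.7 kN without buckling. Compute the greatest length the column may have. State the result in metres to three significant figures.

I = a⁴/12 = 23.0⁴/12 = 2.332×10^4 mm⁴
I = 2.332×10^-8 m⁴
At the buckling limit P_cr = P = 2.570×10^4 N
From P_cr = π²EI/(K·L)²:  L = (1/K)·√(π²EI/P_cr) = (1/2)·√(π²×1.18×10^11×2.332×10^-8/2.570×10^4)
L = 0.514 m

L_max ≈ 0.514 m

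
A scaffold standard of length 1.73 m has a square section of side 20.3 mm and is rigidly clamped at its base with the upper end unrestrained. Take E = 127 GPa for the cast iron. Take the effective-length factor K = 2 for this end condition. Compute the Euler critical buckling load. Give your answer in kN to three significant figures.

I = a⁴/12 = 20.3⁴/12 = 1.415×10^4 mm⁴
I = 1.415×10^4 mm⁴ = 1.415×10^-8 m⁴
Effective length L_e = K·L = 2 × 1.73 = 3.460 m
P_cr = π²EI / L_e² = π² × 127×10⁹ × 1.415×10^-8 / 3.460² = 1.482×10^3 N

P_cr ≈ 1.48 kN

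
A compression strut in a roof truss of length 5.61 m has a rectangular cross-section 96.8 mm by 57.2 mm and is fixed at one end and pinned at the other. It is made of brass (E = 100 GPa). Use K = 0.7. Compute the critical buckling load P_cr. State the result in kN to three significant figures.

Buckling occurs about the weak axis: I_min = h·b³/12 with b = 57.2 mm (the shorter side).
I_min = 96.8×57.2³/12 = 1.510×10^6 mm⁴
I = 1.510×10^6 mm⁴ = 1.510×10^-6 m⁴
Effective length L_e = K·L = 0.7 × 5.61 = 3.927 m
P_cr = π²EI / L_e² = π² × 100×10⁹ × 1.510×10^-6 / 3.927² = 9.662×10^4 N

P_cr ≈ 96.6 kN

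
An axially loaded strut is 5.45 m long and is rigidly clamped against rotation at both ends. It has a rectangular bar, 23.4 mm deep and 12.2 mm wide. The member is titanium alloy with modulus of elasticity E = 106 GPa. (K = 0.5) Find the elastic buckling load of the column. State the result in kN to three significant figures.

P_cr ≈ 0.499 kN

Buckling occurs about the weak axis: I_min = h·b³/12 with b = 12.2 mm (the shorter side).
I_min = 23.4×12.2³/12 = 3.541×10^3 mm⁴
I = 3.541×10^3 mm⁴ = 3.541×10^-9 m⁴
Effective length L_e = K·L = 0.5 × 5.45 = 2.725 m
P_cr = π²EI / L_e² = π² × 106×10⁹ × 3.541×10^-9 / 2.725² = 498.9 N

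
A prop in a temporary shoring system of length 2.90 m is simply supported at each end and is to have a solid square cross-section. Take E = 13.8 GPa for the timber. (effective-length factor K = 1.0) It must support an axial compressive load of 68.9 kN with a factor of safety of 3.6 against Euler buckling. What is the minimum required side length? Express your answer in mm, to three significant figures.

Required P_cr = n·P = 3.6 × 68.9 = 248.0 kN
L_e = K·L = 1 × 2.90 = 2.900 m
Required I = P_cr·L_e²/(π²E) = 2.480×10^5 × 2.900² / (π² × 1.38×10^10) = 1.532×10^-5 m⁴
I_req = 1.532×10^7 mm⁴
Solid square: I = a⁴/12  ⇒  a = (12I)^(1/4) = (12×1.532×10^7)^(1/4) = 116 mm

a ≈ 116 mm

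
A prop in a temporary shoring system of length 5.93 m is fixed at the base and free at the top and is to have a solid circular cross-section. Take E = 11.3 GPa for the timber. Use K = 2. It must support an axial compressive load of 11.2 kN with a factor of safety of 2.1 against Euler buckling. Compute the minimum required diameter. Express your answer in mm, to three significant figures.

Required P_cr = n·P = 2.1 × 11.2 = 23.52 kN
L_e = K·L = 2 × 5.93 = 11.86 m
Required I = P_cr·L_e²/(π²E) = 2.352×10^4 × 11.86² / (π² × 1.13×10^10) = 2.966×10^-5 m⁴
I_req = 2.966×10^7 mm⁴
Solid circle: I = πd⁴/64  ⇒  d = (64I/π)^(1/4) = (64×2.966×10^7/π)^(1/4) = 157 mm

d ≈ 157 mm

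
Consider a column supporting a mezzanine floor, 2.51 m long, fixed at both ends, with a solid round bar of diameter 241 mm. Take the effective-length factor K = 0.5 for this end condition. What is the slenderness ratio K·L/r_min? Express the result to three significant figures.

λ ≈ 20.8

I = πd⁴/64 = π×241⁴/64 = 1.656×10^8 mm⁴
A = 4.562×10^4 mm²;  r_min = √(I/A) = √(1.656×10^8/4.562×10^4) = 60.25 mm
L_e = K·L = 0.5 × 2.51 m = 1.255 m = 1255.0 mm
λ = L_e / r_min = 1255.0 / 60.25 = 20.8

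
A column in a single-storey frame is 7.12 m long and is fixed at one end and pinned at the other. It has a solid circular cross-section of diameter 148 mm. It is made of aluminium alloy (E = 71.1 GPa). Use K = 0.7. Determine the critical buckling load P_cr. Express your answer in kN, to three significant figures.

P_cr ≈ 665 kN

I = πd⁴/64 = π×148⁴/64 = 2.355×10^7 mm⁴
I = 2.355×10^7 mm⁴ = 2.355×10^-5 m⁴
Effective length L_e = K·L = 0.7 × 7.12 = 4.984 m
P_cr = π²EI / L_e² = π² × 71.1×10⁹ × 2.355×10^-5 / 4.984² = 6.653×10^5 N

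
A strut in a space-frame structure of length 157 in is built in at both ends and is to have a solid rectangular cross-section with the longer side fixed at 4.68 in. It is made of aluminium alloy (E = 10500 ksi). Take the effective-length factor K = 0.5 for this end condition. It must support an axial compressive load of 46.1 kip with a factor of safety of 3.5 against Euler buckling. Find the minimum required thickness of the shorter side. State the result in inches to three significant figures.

Required P_cr = n·P = 3.5 × 46.1 = 161.4 kip
L_e = K·L = 0.5 × 157 = 78.50 in
Required I = P_cr·L_e²/(π²E) = 1.613×10^5 × 78.50² / (π² × 1.05×10^7) = 9.594 in⁴
Rectangle, weak axis: I_min = h·b³/12 with h = 4.68 in fixed  ⇒  b = (12I/h)^(1/3) = 2.91 in

b ≈ 2.91 in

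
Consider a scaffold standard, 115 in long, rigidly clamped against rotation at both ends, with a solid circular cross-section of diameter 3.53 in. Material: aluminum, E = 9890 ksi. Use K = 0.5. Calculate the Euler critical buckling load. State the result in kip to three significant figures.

I = πd⁴/64 = π×3.53⁴/64 = 7.622 in⁴
Effective length L_e = K·L = 0.5 × 115 = 57.50 in
P_cr = π²EI / L_e² = π² × 9890×10³ × 7.622 / 57.50² = 2.250×10^5 lb

P_cr ≈ 225 kip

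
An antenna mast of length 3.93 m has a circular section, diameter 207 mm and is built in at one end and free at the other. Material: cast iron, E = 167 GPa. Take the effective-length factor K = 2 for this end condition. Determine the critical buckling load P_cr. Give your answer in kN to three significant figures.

P_cr ≈ 2400 kN

I = πd⁴/64 = π×207⁴/64 = 9.013×10^7 mm⁴
I = 9.013×10^7 mm⁴ = 9.013×10^-5 m⁴
Effective length L_e = K·L = 2 × 3.93 = 7.860 m
P_cr = π²EI / L_e² = π² × 167×10⁹ × 9.013×10^-5 / 7.860² = 2.404×10^6 N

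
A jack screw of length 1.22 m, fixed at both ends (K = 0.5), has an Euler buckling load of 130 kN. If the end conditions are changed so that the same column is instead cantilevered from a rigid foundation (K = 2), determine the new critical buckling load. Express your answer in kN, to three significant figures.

P_cr ∝ 1/K², so P_cr,new = P_cr,old × (K_old/K_new)² = 130 × (0.5/2)²
= 130 × 0.06250 = 8.12 kN

P_cr ≈ 8.12 kN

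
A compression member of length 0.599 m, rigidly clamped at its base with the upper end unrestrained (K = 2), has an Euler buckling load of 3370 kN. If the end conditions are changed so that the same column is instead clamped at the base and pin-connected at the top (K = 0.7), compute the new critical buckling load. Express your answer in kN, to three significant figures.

P_cr ≈ 27500 kN

P_cr ∝ 1/K², so P_cr,new = P_cr,old × (K_old/K_new)² = 3370 × (2/0.7)²
= 3370 × 8.163 = 27500 kN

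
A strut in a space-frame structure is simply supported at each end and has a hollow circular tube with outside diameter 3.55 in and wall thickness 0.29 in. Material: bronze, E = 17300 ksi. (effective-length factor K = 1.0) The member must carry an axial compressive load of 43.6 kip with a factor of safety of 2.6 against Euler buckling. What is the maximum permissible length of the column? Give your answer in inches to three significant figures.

L_max ≈ 77.4 in

Inner diameter d_i = 3.55 − 2×0.29 = 2.970 in
I = π(d_o⁴ − d_i⁴)/64 = π(3.55⁴ − 2.970⁴)/64 = 3.977 in⁴
Required critical load P_cr = n·P = 2.6 × 43.6 = 113.4 kip = 1.134×10^5 lb
From P_cr = π²EI/(K·L)²:  L = (1/K)·√(π²EI/P_cr) = (1/1)·√(π²×1.73×10^7×3.977/1.134×10^5)
L = 77.4 in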